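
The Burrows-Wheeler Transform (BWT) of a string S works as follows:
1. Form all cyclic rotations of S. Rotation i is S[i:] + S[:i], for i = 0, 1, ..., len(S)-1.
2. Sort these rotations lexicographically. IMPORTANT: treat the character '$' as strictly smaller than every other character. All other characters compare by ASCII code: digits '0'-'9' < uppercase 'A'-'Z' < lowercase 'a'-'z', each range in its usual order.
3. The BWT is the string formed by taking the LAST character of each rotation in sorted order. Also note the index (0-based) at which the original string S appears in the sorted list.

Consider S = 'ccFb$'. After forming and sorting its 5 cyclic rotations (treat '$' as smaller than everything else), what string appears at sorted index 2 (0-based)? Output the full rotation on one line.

Answer: b$ccF

Derivation:
All 5 rotations (rotation i = S[i:]+S[:i]):
  rot[0] = ccFb$
  rot[1] = cFb$c
  rot[2] = Fb$cc
  rot[3] = b$ccF
  rot[4] = $ccFb
Sorted (with $ < everything):
  sorted[0] = $ccFb
  sorted[1] = Fb$cc
  sorted[2] = b$ccF
  sorted[3] = cFb$c
  sorted[4] = ccFb$
sorted[2] = b$ccF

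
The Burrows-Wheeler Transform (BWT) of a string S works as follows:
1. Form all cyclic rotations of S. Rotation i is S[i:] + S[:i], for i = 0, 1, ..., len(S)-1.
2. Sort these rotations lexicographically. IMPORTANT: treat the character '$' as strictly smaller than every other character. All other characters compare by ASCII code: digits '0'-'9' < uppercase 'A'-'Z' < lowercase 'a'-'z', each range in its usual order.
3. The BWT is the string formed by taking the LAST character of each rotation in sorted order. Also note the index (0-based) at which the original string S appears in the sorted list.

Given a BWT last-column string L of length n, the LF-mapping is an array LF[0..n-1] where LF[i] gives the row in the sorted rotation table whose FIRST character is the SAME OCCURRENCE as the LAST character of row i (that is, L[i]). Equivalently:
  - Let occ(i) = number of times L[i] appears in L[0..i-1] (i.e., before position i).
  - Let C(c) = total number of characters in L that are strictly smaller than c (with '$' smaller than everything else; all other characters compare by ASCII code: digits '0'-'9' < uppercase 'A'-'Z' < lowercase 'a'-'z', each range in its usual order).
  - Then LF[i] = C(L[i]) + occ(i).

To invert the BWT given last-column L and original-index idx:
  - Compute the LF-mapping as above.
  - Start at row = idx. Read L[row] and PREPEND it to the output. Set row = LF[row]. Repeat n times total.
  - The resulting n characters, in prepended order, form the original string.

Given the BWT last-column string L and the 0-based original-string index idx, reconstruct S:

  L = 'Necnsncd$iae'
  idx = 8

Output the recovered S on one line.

Answer: incandesceN$

Derivation:
LF mapping: 1 6 3 9 11 10 4 5 0 8 2 7
Walk LF starting at row 8, prepending L[row]:
  step 1: row=8, L[8]='$', prepend. Next row=LF[8]=0
  step 2: row=0, L[0]='N', prepend. Next row=LF[0]=1
  step 3: row=1, L[1]='e', prepend. Next row=LF[1]=6
  step 4: row=6, L[6]='c', prepend. Next row=LF[6]=4
  step 5: row=4, L[4]='s', prepend. Next row=LF[4]=11
  step 6: row=11, L[11]='e', prepend. Next row=LF[11]=7
  step 7: row=7, L[7]='d', prepend. Next row=LF[7]=5
  step 8: row=5, L[5]='n', prepend. Next row=LF[5]=10
  step 9: row=10, L[10]='a', prepend. Next row=LF[10]=2
  step 10: row=2, L[2]='c', prepend. Next row=LF[2]=3
  step 11: row=3, L[3]='n', prepend. Next row=LF[3]=9
  step 12: row=9, L[9]='i', prepend. Next row=LF[9]=8
Reversed output: incandesceN$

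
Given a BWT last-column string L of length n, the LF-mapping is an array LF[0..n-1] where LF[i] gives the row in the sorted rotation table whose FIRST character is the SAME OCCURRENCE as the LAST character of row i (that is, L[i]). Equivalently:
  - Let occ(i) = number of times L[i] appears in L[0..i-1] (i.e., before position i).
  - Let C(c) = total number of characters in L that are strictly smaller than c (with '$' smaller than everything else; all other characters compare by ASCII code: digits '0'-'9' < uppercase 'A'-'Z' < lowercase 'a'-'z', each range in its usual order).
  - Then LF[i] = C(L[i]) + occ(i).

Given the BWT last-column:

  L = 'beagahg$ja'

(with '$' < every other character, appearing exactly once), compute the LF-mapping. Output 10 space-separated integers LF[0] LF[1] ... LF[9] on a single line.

Char counts: '$':1, 'a':3, 'b':1, 'e':1, 'g':2, 'h':1, 'j':1
C (first-col start): C('$')=0, C('a')=1, C('b')=4, C('e')=5, C('g')=6, C('h')=8, C('j')=9
L[0]='b': occ=0, LF[0]=C('b')+0=4+0=4
L[1]='e': occ=0, LF[1]=C('e')+0=5+0=5
L[2]='a': occ=0, LF[2]=C('a')+0=1+0=1
L[3]='g': occ=0, LF[3]=C('g')+0=6+0=6
L[4]='a': occ=1, LF[4]=C('a')+1=1+1=2
L[5]='h': occ=0, LF[5]=C('h')+0=8+0=8
L[6]='g': occ=1, LF[6]=C('g')+1=6+1=7
L[7]='$': occ=0, LF[7]=C('$')+0=0+0=0
L[8]='j': occ=0, LF[8]=C('j')+0=9+0=9
L[9]='a': occ=2, LF[9]=C('a')+2=1+2=3

Answer: 4 5 1 6 2 8 7 0 9 3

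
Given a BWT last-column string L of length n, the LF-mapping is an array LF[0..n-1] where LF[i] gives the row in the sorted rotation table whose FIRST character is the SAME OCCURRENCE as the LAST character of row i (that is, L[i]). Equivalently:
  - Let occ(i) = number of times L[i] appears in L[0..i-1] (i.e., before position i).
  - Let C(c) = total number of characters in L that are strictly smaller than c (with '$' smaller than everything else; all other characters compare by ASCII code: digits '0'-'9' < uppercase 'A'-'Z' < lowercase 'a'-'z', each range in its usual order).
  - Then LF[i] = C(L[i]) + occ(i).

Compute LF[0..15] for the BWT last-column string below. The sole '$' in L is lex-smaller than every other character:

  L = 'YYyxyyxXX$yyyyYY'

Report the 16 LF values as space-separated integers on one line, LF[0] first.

Answer: 3 4 9 7 10 11 8 1 2 0 12 13 14 15 5 6

Derivation:
Char counts: '$':1, 'X':2, 'Y':4, 'x':2, 'y':7
C (first-col start): C('$')=0, C('X')=1, C('Y')=3, C('x')=7, C('y')=9
L[0]='Y': occ=0, LF[0]=C('Y')+0=3+0=3
L[1]='Y': occ=1, LF[1]=C('Y')+1=3+1=4
L[2]='y': occ=0, LF[2]=C('y')+0=9+0=9
L[3]='x': occ=0, LF[3]=C('x')+0=7+0=7
L[4]='y': occ=1, LF[4]=C('y')+1=9+1=10
L[5]='y': occ=2, LF[5]=C('y')+2=9+2=11
L[6]='x': occ=1, LF[6]=C('x')+1=7+1=8
L[7]='X': occ=0, LF[7]=C('X')+0=1+0=1
L[8]='X': occ=1, LF[8]=C('X')+1=1+1=2
L[9]='$': occ=0, LF[9]=C('$')+0=0+0=0
L[10]='y': occ=3, LF[10]=C('y')+3=9+3=12
L[11]='y': occ=4, LF[11]=C('y')+4=9+4=13
L[12]='y': occ=5, LF[12]=C('y')+5=9+5=14
L[13]='y': occ=6, LF[13]=C('y')+6=9+6=15
L[14]='Y': occ=2, LF[14]=C('Y')+2=3+2=5
L[15]='Y': occ=3, LF[15]=C('Y')+3=3+3=6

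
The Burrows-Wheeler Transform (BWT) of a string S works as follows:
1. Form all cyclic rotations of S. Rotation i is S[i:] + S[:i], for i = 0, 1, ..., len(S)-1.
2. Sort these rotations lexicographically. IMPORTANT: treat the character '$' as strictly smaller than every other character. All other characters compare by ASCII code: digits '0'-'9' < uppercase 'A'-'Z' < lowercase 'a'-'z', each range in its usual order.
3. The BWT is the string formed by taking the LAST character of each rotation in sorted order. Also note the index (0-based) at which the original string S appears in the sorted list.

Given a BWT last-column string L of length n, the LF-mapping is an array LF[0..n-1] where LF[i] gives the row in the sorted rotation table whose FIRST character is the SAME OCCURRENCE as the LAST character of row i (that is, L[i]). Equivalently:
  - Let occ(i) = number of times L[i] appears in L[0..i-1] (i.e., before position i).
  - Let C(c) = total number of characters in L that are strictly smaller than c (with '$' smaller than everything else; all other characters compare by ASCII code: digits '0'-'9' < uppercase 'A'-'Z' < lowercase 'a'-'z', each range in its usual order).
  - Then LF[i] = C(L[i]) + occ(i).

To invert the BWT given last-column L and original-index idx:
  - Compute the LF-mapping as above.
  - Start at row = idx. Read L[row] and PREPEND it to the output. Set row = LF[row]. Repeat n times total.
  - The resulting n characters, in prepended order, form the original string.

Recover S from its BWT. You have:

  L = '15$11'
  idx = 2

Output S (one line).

LF mapping: 1 4 0 2 3
Walk LF starting at row 2, prepending L[row]:
  step 1: row=2, L[2]='$', prepend. Next row=LF[2]=0
  step 2: row=0, L[0]='1', prepend. Next row=LF[0]=1
  step 3: row=1, L[1]='5', prepend. Next row=LF[1]=4
  step 4: row=4, L[4]='1', prepend. Next row=LF[4]=3
  step 5: row=3, L[3]='1', prepend. Next row=LF[3]=2
Reversed output: 1151$

Answer: 1151$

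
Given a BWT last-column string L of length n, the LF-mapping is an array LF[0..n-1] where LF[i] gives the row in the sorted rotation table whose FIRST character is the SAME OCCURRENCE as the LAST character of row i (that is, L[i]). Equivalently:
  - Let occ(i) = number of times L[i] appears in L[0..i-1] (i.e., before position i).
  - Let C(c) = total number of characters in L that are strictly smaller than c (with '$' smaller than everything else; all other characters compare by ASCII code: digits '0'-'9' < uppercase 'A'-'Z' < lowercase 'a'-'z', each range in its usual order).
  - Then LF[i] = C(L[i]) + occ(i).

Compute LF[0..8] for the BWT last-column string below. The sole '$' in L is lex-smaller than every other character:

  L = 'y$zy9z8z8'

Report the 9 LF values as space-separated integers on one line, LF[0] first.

Answer: 4 0 6 5 3 7 1 8 2

Derivation:
Char counts: '$':1, '8':2, '9':1, 'y':2, 'z':3
C (first-col start): C('$')=0, C('8')=1, C('9')=3, C('y')=4, C('z')=6
L[0]='y': occ=0, LF[0]=C('y')+0=4+0=4
L[1]='$': occ=0, LF[1]=C('$')+0=0+0=0
L[2]='z': occ=0, LF[2]=C('z')+0=6+0=6
L[3]='y': occ=1, LF[3]=C('y')+1=4+1=5
L[4]='9': occ=0, LF[4]=C('9')+0=3+0=3
L[5]='z': occ=1, LF[5]=C('z')+1=6+1=7
L[6]='8': occ=0, LF[6]=C('8')+0=1+0=1
L[7]='z': occ=2, LF[7]=C('z')+2=6+2=8
L[8]='8': occ=1, LF[8]=C('8')+1=1+1=2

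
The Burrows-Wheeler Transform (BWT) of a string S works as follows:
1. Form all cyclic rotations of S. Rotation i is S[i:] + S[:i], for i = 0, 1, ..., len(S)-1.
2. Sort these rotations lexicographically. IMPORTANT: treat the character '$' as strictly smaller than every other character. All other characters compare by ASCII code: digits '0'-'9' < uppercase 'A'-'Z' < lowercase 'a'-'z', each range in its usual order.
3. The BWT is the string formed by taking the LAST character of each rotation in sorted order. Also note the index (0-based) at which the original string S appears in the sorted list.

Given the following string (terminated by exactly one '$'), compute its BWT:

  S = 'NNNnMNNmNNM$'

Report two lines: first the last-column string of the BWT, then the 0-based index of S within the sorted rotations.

Answer: MNnNm$MNNNNN
5

Derivation:
All 12 rotations (rotation i = S[i:]+S[:i]):
  rot[0] = NNNnMNNmNNM$
  rot[1] = NNnMNNmNNM$N
  rot[2] = NnMNNmNNM$NN
  rot[3] = nMNNmNNM$NNN
  rot[4] = MNNmNNM$NNNn
  rot[5] = NNmNNM$NNNnM
  rot[6] = NmNNM$NNNnMN
  rot[7] = mNNM$NNNnMNN
  rot[8] = NNM$NNNnMNNm
  rot[9] = NM$NNNnMNNmN
  rot[10] = M$NNNnMNNmNN
  rot[11] = $NNNnMNNmNNM
Sorted (with $ < everything):
  sorted[0] = $NNNnMNNmNNM  (last char: 'M')
  sorted[1] = M$NNNnMNNmNN  (last char: 'N')
  sorted[2] = MNNmNNM$NNNn  (last char: 'n')
  sorted[3] = NM$NNNnMNNmN  (last char: 'N')
  sorted[4] = NNM$NNNnMNNm  (last char: 'm')
  sorted[5] = NNNnMNNmNNM$  (last char: '$')
  sorted[6] = NNmNNM$NNNnM  (last char: 'M')
  sorted[7] = NNnMNNmNNM$N  (last char: 'N')
  sorted[8] = NmNNM$NNNnMN  (last char: 'N')
  sorted[9] = NnMNNmNNM$NN  (last char: 'N')
  sorted[10] = mNNM$NNNnMNN  (last char: 'N')
  sorted[11] = nMNNmNNM$NNN  (last char: 'N')
Last column: MNnNm$MNNNNN
Original string S is at sorted index 5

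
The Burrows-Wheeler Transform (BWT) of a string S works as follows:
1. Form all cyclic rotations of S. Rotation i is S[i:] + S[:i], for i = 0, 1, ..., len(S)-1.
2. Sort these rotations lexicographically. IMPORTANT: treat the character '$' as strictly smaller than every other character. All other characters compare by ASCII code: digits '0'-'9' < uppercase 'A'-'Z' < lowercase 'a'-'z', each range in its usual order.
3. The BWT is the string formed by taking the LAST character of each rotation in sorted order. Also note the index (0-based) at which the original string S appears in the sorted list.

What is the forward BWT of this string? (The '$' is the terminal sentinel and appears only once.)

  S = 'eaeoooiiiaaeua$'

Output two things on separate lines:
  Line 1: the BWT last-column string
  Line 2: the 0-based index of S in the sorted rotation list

Answer: auiea$aaiioooee
5

Derivation:
All 15 rotations (rotation i = S[i:]+S[:i]):
  rot[0] = eaeoooiiiaaeua$
  rot[1] = aeoooiiiaaeua$e
  rot[2] = eoooiiiaaeua$ea
  rot[3] = oooiiiaaeua$eae
  rot[4] = ooiiiaaeua$eaeo
  rot[5] = oiiiaaeua$eaeoo
  rot[6] = iiiaaeua$eaeooo
  rot[7] = iiaaeua$eaeoooi
  rot[8] = iaaeua$eaeoooii
  rot[9] = aaeua$eaeoooiii
  rot[10] = aeua$eaeoooiiia
  rot[11] = eua$eaeoooiiiaa
  rot[12] = ua$eaeoooiiiaae
  rot[13] = a$eaeoooiiiaaeu
  rot[14] = $eaeoooiiiaaeua
Sorted (with $ < everything):
  sorted[0] = $eaeoooiiiaaeua  (last char: 'a')
  sorted[1] = a$eaeoooiiiaaeu  (last char: 'u')
  sorted[2] = aaeua$eaeoooiii  (last char: 'i')
  sorted[3] = aeoooiiiaaeua$e  (last char: 'e')
  sorted[4] = aeua$eaeoooiiia  (last char: 'a')
  sorted[5] = eaeoooiiiaaeua$  (last char: '$')
  sorted[6] = eoooiiiaaeua$ea  (last char: 'a')
  sorted[7] = eua$eaeoooiiiaa  (last char: 'a')
  sorted[8] = iaaeua$eaeoooii  (last char: 'i')
  sorted[9] = iiaaeua$eaeoooi  (last char: 'i')
  sorted[10] = iiiaaeua$eaeooo  (last char: 'o')
  sorted[11] = oiiiaaeua$eaeoo  (last char: 'o')
  sorted[12] = ooiiiaaeua$eaeo  (last char: 'o')
  sorted[13] = oooiiiaaeua$eae  (last char: 'e')
  sorted[14] = ua$eaeoooiiiaae  (last char: 'e')
Last column: auiea$aaiioooee
Original string S is at sorted index 5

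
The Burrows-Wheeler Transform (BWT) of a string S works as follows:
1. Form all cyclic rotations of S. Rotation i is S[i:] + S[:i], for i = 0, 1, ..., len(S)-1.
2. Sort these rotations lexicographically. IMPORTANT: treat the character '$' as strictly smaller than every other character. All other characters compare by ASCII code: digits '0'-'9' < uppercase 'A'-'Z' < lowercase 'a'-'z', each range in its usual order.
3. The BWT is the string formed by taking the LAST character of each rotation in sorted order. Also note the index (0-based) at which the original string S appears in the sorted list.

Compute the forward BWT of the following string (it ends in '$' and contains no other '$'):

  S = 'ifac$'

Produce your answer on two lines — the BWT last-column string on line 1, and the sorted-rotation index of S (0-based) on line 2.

Answer: cfai$
4

Derivation:
All 5 rotations (rotation i = S[i:]+S[:i]):
  rot[0] = ifac$
  rot[1] = fac$i
  rot[2] = ac$if
  rot[3] = c$ifa
  rot[4] = $ifac
Sorted (with $ < everything):
  sorted[0] = $ifac  (last char: 'c')
  sorted[1] = ac$if  (last char: 'f')
  sorted[2] = c$ifa  (last char: 'a')
  sorted[3] = fac$i  (last char: 'i')
  sorted[4] = ifac$  (last char: '$')
Last column: cfai$
Original string S is at sorted index 4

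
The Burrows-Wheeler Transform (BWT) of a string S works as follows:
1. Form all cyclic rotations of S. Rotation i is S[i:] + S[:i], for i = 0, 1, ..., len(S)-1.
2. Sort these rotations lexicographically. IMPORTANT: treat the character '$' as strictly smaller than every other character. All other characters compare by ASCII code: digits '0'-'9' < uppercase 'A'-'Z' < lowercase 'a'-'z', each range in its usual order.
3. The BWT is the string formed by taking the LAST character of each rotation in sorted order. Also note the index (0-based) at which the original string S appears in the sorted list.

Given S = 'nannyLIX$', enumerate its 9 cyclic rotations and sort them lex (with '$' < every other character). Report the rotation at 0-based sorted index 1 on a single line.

All 9 rotations (rotation i = S[i:]+S[:i]):
  rot[0] = nannyLIX$
  rot[1] = annyLIX$n
  rot[2] = nnyLIX$na
  rot[3] = nyLIX$nan
  rot[4] = yLIX$nann
  rot[5] = LIX$nanny
  rot[6] = IX$nannyL
  rot[7] = X$nannyLI
  rot[8] = $nannyLIX
Sorted (with $ < everything):
  sorted[0] = $nannyLIX
  sorted[1] = IX$nannyL
  sorted[2] = LIX$nanny
  sorted[3] = X$nannyLI
  sorted[4] = annyLIX$n
  sorted[5] = nannyLIX$
  sorted[6] = nnyLIX$na
  sorted[7] = nyLIX$nan
  sorted[8] = yLIX$nann
sorted[1] = IX$nannyL

Answer: IX$nannyL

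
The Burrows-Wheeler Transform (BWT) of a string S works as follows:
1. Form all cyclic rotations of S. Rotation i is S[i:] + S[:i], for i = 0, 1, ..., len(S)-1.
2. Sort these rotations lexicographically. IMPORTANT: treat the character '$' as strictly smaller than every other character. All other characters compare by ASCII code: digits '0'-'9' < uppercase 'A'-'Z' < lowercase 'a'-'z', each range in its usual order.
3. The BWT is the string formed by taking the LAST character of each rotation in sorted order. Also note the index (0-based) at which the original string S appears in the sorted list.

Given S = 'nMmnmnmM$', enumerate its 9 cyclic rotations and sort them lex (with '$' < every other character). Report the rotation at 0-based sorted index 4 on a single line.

Answer: mnmM$nMmn

Derivation:
All 9 rotations (rotation i = S[i:]+S[:i]):
  rot[0] = nMmnmnmM$
  rot[1] = MmnmnmM$n
  rot[2] = mnmnmM$nM
  rot[3] = nmnmM$nMm
  rot[4] = mnmM$nMmn
  rot[5] = nmM$nMmnm
  rot[6] = mM$nMmnmn
  rot[7] = M$nMmnmnm
  rot[8] = $nMmnmnmM
Sorted (with $ < everything):
  sorted[0] = $nMmnmnmM
  sorted[1] = M$nMmnmnm
  sorted[2] = MmnmnmM$n
  sorted[3] = mM$nMmnmn
  sorted[4] = mnmM$nMmn
  sorted[5] = mnmnmM$nM
  sorted[6] = nMmnmnmM$
  sorted[7] = nmM$nMmnm
  sorted[8] = nmnmM$nMm
sorted[4] = mnmM$nMmn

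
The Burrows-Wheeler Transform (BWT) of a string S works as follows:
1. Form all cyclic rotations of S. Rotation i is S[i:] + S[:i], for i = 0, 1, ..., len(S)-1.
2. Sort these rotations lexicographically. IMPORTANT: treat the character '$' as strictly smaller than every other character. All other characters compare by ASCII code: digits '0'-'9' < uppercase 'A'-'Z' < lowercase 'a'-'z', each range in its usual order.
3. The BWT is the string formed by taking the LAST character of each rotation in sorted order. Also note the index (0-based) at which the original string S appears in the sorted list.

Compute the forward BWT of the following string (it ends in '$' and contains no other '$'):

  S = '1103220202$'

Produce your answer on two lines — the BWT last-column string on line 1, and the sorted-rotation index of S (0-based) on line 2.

Answer: 22211$00230
5

Derivation:
All 11 rotations (rotation i = S[i:]+S[:i]):
  rot[0] = 1103220202$
  rot[1] = 103220202$1
  rot[2] = 03220202$11
  rot[3] = 3220202$110
  rot[4] = 220202$1103
  rot[5] = 20202$11032
  rot[6] = 0202$110322
  rot[7] = 202$1103220
  rot[8] = 02$11032202
  rot[9] = 2$110322020
  rot[10] = $1103220202
Sorted (with $ < everything):
  sorted[0] = $1103220202  (last char: '2')
  sorted[1] = 02$11032202  (last char: '2')
  sorted[2] = 0202$110322  (last char: '2')
  sorted[3] = 03220202$11  (last char: '1')
  sorted[4] = 103220202$1  (last char: '1')
  sorted[5] = 1103220202$  (last char: '$')
  sorted[6] = 2$110322020  (last char: '0')
  sorted[7] = 202$1103220  (last char: '0')
  sorted[8] = 20202$11032  (last char: '2')
  sorted[9] = 220202$1103  (last char: '3')
  sorted[10] = 3220202$110  (last char: '0')
Last column: 22211$00230
Original string S is at sorted index 5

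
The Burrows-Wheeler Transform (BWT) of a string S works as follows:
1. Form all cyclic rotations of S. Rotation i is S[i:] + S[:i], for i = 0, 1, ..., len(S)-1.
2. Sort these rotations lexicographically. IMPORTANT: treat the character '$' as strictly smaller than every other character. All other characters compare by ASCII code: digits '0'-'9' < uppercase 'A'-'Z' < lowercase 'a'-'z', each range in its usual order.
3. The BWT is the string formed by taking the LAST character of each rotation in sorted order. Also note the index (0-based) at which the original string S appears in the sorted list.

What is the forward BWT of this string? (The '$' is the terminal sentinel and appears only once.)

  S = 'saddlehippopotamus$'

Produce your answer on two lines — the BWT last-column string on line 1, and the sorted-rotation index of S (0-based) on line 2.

All 19 rotations (rotation i = S[i:]+S[:i]):
  rot[0] = saddlehippopotamus$
  rot[1] = addlehippopotamus$s
  rot[2] = ddlehippopotamus$sa
  rot[3] = dlehippopotamus$sad
  rot[4] = lehippopotamus$sadd
  rot[5] = ehippopotamus$saddl
  rot[6] = hippopotamus$saddle
  rot[7] = ippopotamus$saddleh
  rot[8] = ppopotamus$saddlehi
  rot[9] = popotamus$saddlehip
  rot[10] = opotamus$saddlehipp
  rot[11] = potamus$saddlehippo
  rot[12] = otamus$saddlehippop
  rot[13] = tamus$saddlehippopo
  rot[14] = amus$saddlehippopot
  rot[15] = mus$saddlehippopota
  rot[16] = us$saddlehippopotam
  rot[17] = s$saddlehippopotamu
  rot[18] = $saddlehippopotamus
Sorted (with $ < everything):
  sorted[0] = $saddlehippopotamus  (last char: 's')
  sorted[1] = addlehippopotamus$s  (last char: 's')
  sorted[2] = amus$saddlehippopot  (last char: 't')
  sorted[3] = ddlehippopotamus$sa  (last char: 'a')
  sorted[4] = dlehippopotamus$sad  (last char: 'd')
  sorted[5] = ehippopotamus$saddl  (last char: 'l')
  sorted[6] = hippopotamus$saddle  (last char: 'e')
  sorted[7] = ippopotamus$saddleh  (last char: 'h')
  sorted[8] = lehippopotamus$sadd  (last char: 'd')
  sorted[9] = mus$saddlehippopota  (last char: 'a')
  sorted[10] = opotamus$saddlehipp  (last char: 'p')
  sorted[11] = otamus$saddlehippop  (last char: 'p')
  sorted[12] = popotamus$saddlehip  (last char: 'p')
  sorted[13] = potamus$saddlehippo  (last char: 'o')
  sorted[14] = ppopotamus$saddlehi  (last char: 'i')
  sorted[15] = s$saddlehippopotamu  (last char: 'u')
  sorted[16] = saddlehippopotamus$  (last char: '$')
  sorted[17] = tamus$saddlehippopo  (last char: 'o')
  sorted[18] = us$saddlehippopotam  (last char: 'm')
Last column: sstadlehdapppoiu$om
Original string S is at sorted index 16

Answer: sstadlehdapppoiu$om
16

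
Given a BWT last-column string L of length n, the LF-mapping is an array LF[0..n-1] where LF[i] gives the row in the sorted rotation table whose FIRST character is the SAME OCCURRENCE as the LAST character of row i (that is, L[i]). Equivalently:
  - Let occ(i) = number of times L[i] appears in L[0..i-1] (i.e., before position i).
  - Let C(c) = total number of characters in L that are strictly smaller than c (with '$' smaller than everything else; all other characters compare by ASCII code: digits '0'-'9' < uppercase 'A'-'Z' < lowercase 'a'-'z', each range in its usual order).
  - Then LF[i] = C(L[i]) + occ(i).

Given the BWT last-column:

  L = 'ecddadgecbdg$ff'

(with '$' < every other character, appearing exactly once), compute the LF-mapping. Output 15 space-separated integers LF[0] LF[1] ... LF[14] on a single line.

Answer: 9 3 5 6 1 7 13 10 4 2 8 14 0 11 12

Derivation:
Char counts: '$':1, 'a':1, 'b':1, 'c':2, 'd':4, 'e':2, 'f':2, 'g':2
C (first-col start): C('$')=0, C('a')=1, C('b')=2, C('c')=3, C('d')=5, C('e')=9, C('f')=11, C('g')=13
L[0]='e': occ=0, LF[0]=C('e')+0=9+0=9
L[1]='c': occ=0, LF[1]=C('c')+0=3+0=3
L[2]='d': occ=0, LF[2]=C('d')+0=5+0=5
L[3]='d': occ=1, LF[3]=C('d')+1=5+1=6
L[4]='a': occ=0, LF[4]=C('a')+0=1+0=1
L[5]='d': occ=2, LF[5]=C('d')+2=5+2=7
L[6]='g': occ=0, LF[6]=C('g')+0=13+0=13
L[7]='e': occ=1, LF[7]=C('e')+1=9+1=10
L[8]='c': occ=1, LF[8]=C('c')+1=3+1=4
L[9]='b': occ=0, LF[9]=C('b')+0=2+0=2
L[10]='d': occ=3, LF[10]=C('d')+3=5+3=8
L[11]='g': occ=1, LF[11]=C('g')+1=13+1=14
L[12]='$': occ=0, LF[12]=C('$')+0=0+0=0
L[13]='f': occ=0, LF[13]=C('f')+0=11+0=11
L[14]='f': occ=1, LF[14]=C('f')+1=11+1=12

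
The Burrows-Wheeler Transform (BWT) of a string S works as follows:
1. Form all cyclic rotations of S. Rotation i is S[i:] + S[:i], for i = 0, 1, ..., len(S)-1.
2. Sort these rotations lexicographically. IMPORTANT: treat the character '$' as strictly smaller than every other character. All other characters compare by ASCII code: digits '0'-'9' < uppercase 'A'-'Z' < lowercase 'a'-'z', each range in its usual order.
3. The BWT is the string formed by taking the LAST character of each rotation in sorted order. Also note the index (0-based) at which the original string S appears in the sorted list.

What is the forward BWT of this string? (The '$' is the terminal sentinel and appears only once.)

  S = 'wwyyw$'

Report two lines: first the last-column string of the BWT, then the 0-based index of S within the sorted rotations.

All 6 rotations (rotation i = S[i:]+S[:i]):
  rot[0] = wwyyw$
  rot[1] = wyyw$w
  rot[2] = yyw$ww
  rot[3] = yw$wwy
  rot[4] = w$wwyy
  rot[5] = $wwyyw
Sorted (with $ < everything):
  sorted[0] = $wwyyw  (last char: 'w')
  sorted[1] = w$wwyy  (last char: 'y')
  sorted[2] = wwyyw$  (last char: '$')
  sorted[3] = wyyw$w  (last char: 'w')
  sorted[4] = yw$wwy  (last char: 'y')
  sorted[5] = yyw$ww  (last char: 'w')
Last column: wy$wyw
Original string S is at sorted index 2

Answer: wy$wyw
2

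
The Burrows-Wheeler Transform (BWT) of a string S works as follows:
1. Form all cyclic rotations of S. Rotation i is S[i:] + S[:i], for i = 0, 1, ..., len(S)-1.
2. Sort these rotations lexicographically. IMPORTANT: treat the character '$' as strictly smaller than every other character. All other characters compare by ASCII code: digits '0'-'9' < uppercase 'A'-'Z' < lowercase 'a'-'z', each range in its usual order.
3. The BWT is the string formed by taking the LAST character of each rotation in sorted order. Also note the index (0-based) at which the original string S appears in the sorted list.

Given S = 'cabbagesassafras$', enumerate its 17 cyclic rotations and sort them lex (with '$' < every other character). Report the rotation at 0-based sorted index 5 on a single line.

Answer: assafras$cabbages

Derivation:
All 17 rotations (rotation i = S[i:]+S[:i]):
  rot[0] = cabbagesassafras$
  rot[1] = abbagesassafras$c
  rot[2] = bbagesassafras$ca
  rot[3] = bagesassafras$cab
  rot[4] = agesassafras$cabb
  rot[5] = gesassafras$cabba
  rot[6] = esassafras$cabbag
  rot[7] = sassafras$cabbage
  rot[8] = assafras$cabbages
  rot[9] = ssafras$cabbagesa
  rot[10] = safras$cabbagesas
  rot[11] = afras$cabbagesass
  rot[12] = fras$cabbagesassa
  rot[13] = ras$cabbagesassaf
  rot[14] = as$cabbagesassafr
  rot[15] = s$cabbagesassafra
  rot[16] = $cabbagesassafras
Sorted (with $ < everything):
  sorted[0] = $cabbagesassafras
  sorted[1] = abbagesassafras$c
  sorted[2] = afras$cabbagesass
  sorted[3] = agesassafras$cabb
  sorted[4] = as$cabbagesassafr
  sorted[5] = assafras$cabbages
  sorted[6] = bagesassafras$cab
  sorted[7] = bbagesassafras$ca
  sorted[8] = cabbagesassafras$
  sorted[9] = esassafras$cabbag
  sorted[10] = fras$cabbagesassa
  sorted[11] = gesassafras$cabba
  sorted[12] = ras$cabbagesassaf
  sorted[13] = s$cabbagesassafra
  sorted[14] = safras$cabbagesas
  sorted[15] = sassafras$cabbage
  sorted[16] = ssafras$cabbagesa
sorted[5] = assafras$cabbages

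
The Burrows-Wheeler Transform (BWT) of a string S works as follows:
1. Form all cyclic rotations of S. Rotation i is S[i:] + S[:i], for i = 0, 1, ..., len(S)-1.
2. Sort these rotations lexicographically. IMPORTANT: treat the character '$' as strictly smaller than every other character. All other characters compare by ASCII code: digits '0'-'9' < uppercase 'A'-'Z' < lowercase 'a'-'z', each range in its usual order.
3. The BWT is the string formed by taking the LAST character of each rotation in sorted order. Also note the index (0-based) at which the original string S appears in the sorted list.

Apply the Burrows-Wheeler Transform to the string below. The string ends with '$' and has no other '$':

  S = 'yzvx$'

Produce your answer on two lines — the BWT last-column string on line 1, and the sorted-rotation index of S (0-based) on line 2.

Answer: xzv$y
3

Derivation:
All 5 rotations (rotation i = S[i:]+S[:i]):
  rot[0] = yzvx$
  rot[1] = zvx$y
  rot[2] = vx$yz
  rot[3] = x$yzv
  rot[4] = $yzvx
Sorted (with $ < everything):
  sorted[0] = $yzvx  (last char: 'x')
  sorted[1] = vx$yz  (last char: 'z')
  sorted[2] = x$yzv  (last char: 'v')
  sorted[3] = yzvx$  (last char: '$')
  sorted[4] = zvx$y  (last char: 'y')
Last column: xzv$y
Original string S is at sorted index 3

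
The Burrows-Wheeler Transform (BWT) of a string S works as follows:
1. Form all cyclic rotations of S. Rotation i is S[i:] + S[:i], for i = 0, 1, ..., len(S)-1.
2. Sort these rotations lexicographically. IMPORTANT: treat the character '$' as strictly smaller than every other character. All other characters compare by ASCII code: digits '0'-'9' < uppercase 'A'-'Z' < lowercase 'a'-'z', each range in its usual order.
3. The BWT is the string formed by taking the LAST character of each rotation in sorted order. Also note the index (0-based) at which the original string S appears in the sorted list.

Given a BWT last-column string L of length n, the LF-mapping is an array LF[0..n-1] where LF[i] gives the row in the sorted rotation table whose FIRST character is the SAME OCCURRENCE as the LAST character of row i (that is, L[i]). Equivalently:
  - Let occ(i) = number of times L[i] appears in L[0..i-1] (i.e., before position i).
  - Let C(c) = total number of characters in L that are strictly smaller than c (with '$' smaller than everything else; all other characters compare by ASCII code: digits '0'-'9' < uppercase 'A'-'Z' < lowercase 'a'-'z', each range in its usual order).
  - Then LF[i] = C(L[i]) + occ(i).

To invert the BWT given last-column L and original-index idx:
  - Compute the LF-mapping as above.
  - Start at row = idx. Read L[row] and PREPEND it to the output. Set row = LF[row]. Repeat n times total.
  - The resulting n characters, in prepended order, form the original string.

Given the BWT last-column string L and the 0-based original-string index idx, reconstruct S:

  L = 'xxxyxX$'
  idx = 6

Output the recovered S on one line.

Answer: yxXxxx$

Derivation:
LF mapping: 2 3 4 6 5 1 0
Walk LF starting at row 6, prepending L[row]:
  step 1: row=6, L[6]='$', prepend. Next row=LF[6]=0
  step 2: row=0, L[0]='x', prepend. Next row=LF[0]=2
  step 3: row=2, L[2]='x', prepend. Next row=LF[2]=4
  step 4: row=4, L[4]='x', prepend. Next row=LF[4]=5
  step 5: row=5, L[5]='X', prepend. Next row=LF[5]=1
  step 6: row=1, L[1]='x', prepend. Next row=LF[1]=3
  step 7: row=3, L[3]='y', prepend. Next row=LF[3]=6
Reversed output: yxXxxx$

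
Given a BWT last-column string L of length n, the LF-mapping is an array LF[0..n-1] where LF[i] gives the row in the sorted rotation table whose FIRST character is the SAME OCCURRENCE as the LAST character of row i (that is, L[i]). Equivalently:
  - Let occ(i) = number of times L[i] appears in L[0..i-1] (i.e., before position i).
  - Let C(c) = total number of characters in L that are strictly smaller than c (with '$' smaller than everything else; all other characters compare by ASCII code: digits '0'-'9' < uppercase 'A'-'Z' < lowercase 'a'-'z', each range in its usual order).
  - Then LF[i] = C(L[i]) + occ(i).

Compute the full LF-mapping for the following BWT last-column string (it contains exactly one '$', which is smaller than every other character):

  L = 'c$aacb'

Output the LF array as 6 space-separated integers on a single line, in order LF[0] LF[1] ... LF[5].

Char counts: '$':1, 'a':2, 'b':1, 'c':2
C (first-col start): C('$')=0, C('a')=1, C('b')=3, C('c')=4
L[0]='c': occ=0, LF[0]=C('c')+0=4+0=4
L[1]='$': occ=0, LF[1]=C('$')+0=0+0=0
L[2]='a': occ=0, LF[2]=C('a')+0=1+0=1
L[3]='a': occ=1, LF[3]=C('a')+1=1+1=2
L[4]='c': occ=1, LF[4]=C('c')+1=4+1=5
L[5]='b': occ=0, LF[5]=C('b')+0=3+0=3

Answer: 4 0 1 2 5 3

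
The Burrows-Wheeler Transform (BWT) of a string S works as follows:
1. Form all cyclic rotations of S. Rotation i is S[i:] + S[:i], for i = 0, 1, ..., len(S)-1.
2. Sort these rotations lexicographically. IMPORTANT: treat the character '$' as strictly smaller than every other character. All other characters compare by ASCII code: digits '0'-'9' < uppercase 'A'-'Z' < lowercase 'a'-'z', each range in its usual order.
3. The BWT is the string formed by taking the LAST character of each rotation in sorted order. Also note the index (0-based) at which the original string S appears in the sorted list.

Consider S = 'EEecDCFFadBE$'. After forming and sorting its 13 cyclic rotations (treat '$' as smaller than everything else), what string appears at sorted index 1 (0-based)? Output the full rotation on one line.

Answer: BE$EEecDCFFad

Derivation:
All 13 rotations (rotation i = S[i:]+S[:i]):
  rot[0] = EEecDCFFadBE$
  rot[1] = EecDCFFadBE$E
  rot[2] = ecDCFFadBE$EE
  rot[3] = cDCFFadBE$EEe
  rot[4] = DCFFadBE$EEec
  rot[5] = CFFadBE$EEecD
  rot[6] = FFadBE$EEecDC
  rot[7] = FadBE$EEecDCF
  rot[8] = adBE$EEecDCFF
  rot[9] = dBE$EEecDCFFa
  rot[10] = BE$EEecDCFFad
  rot[11] = E$EEecDCFFadB
  rot[12] = $EEecDCFFadBE
Sorted (with $ < everything):
  sorted[0] = $EEecDCFFadBE
  sorted[1] = BE$EEecDCFFad
  sorted[2] = CFFadBE$EEecD
  sorted[3] = DCFFadBE$EEec
  sorted[4] = E$EEecDCFFadB
  sorted[5] = EEecDCFFadBE$
  sorted[6] = EecDCFFadBE$E
  sorted[7] = FFadBE$EEecDC
  sorted[8] = FadBE$EEecDCF
  sorted[9] = adBE$EEecDCFF
  sorted[10] = cDCFFadBE$EEe
  sorted[11] = dBE$EEecDCFFa
  sorted[12] = ecDCFFadBE$EE
sorted[1] = BE$EEecDCFFad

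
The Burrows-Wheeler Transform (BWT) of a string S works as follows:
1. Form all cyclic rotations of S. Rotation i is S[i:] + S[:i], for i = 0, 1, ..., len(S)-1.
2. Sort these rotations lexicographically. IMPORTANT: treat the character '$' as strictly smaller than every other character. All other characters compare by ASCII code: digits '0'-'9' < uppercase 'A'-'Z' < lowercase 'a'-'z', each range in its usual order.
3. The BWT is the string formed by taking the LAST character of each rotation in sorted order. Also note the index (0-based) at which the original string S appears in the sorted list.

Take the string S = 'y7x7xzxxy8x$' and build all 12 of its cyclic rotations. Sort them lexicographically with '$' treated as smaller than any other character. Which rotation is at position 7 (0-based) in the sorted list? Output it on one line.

All 12 rotations (rotation i = S[i:]+S[:i]):
  rot[0] = y7x7xzxxy8x$
  rot[1] = 7x7xzxxy8x$y
  rot[2] = x7xzxxy8x$y7
  rot[3] = 7xzxxy8x$y7x
  rot[4] = xzxxy8x$y7x7
  rot[5] = zxxy8x$y7x7x
  rot[6] = xxy8x$y7x7xz
  rot[7] = xy8x$y7x7xzx
  rot[8] = y8x$y7x7xzxx
  rot[9] = 8x$y7x7xzxxy
  rot[10] = x$y7x7xzxxy8
  rot[11] = $y7x7xzxxy8x
Sorted (with $ < everything):
  sorted[0] = $y7x7xzxxy8x
  sorted[1] = 7x7xzxxy8x$y
  sorted[2] = 7xzxxy8x$y7x
  sorted[3] = 8x$y7x7xzxxy
  sorted[4] = x$y7x7xzxxy8
  sorted[5] = x7xzxxy8x$y7
  sorted[6] = xxy8x$y7x7xz
  sorted[7] = xy8x$y7x7xzx
  sorted[8] = xzxxy8x$y7x7
  sorted[9] = y7x7xzxxy8x$
  sorted[10] = y8x$y7x7xzxx
  sorted[11] = zxxy8x$y7x7x
sorted[7] = xy8x$y7x7xzx

Answer: xy8x$y7x7xzx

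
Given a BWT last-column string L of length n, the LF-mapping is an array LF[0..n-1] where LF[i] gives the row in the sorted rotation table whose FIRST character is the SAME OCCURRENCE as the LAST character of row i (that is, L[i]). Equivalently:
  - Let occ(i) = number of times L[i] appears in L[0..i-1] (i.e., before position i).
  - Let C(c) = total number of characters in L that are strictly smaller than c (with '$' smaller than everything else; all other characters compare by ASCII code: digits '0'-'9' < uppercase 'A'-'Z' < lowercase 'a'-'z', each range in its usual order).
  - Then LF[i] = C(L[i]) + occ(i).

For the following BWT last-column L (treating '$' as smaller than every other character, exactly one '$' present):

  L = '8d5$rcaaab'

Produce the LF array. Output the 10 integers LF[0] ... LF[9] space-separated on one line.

Char counts: '$':1, '5':1, '8':1, 'a':3, 'b':1, 'c':1, 'd':1, 'r':1
C (first-col start): C('$')=0, C('5')=1, C('8')=2, C('a')=3, C('b')=6, C('c')=7, C('d')=8, C('r')=9
L[0]='8': occ=0, LF[0]=C('8')+0=2+0=2
L[1]='d': occ=0, LF[1]=C('d')+0=8+0=8
L[2]='5': occ=0, LF[2]=C('5')+0=1+0=1
L[3]='$': occ=0, LF[3]=C('$')+0=0+0=0
L[4]='r': occ=0, LF[4]=C('r')+0=9+0=9
L[5]='c': occ=0, LF[5]=C('c')+0=7+0=7
L[6]='a': occ=0, LF[6]=C('a')+0=3+0=3
L[7]='a': occ=1, LF[7]=C('a')+1=3+1=4
L[8]='a': occ=2, LF[8]=C('a')+2=3+2=5
L[9]='b': occ=0, LF[9]=C('b')+0=6+0=6

Answer: 2 8 1 0 9 7 3 4 5 6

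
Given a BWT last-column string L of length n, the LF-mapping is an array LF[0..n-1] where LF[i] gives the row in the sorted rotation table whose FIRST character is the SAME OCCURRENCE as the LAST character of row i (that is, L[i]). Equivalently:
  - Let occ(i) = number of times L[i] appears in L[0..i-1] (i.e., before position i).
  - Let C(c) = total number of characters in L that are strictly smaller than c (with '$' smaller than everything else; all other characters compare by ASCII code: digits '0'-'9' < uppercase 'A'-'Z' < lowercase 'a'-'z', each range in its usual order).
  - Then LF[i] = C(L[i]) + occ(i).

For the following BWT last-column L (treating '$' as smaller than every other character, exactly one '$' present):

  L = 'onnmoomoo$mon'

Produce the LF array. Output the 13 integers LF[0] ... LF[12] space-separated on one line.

Answer: 7 4 5 1 8 9 2 10 11 0 3 12 6

Derivation:
Char counts: '$':1, 'm':3, 'n':3, 'o':6
C (first-col start): C('$')=0, C('m')=1, C('n')=4, C('o')=7
L[0]='o': occ=0, LF[0]=C('o')+0=7+0=7
L[1]='n': occ=0, LF[1]=C('n')+0=4+0=4
L[2]='n': occ=1, LF[2]=C('n')+1=4+1=5
L[3]='m': occ=0, LF[3]=C('m')+0=1+0=1
L[4]='o': occ=1, LF[4]=C('o')+1=7+1=8
L[5]='o': occ=2, LF[5]=C('o')+2=7+2=9
L[6]='m': occ=1, LF[6]=C('m')+1=1+1=2
L[7]='o': occ=3, LF[7]=C('o')+3=7+3=10
L[8]='o': occ=4, LF[8]=C('o')+4=7+4=11
L[9]='$': occ=0, LF[9]=C('$')+0=0+0=0
L[10]='m': occ=2, LF[10]=C('m')+2=1+2=3
L[11]='o': occ=5, LF[11]=C('o')+5=7+5=12
L[12]='n': occ=2, LF[12]=C('n')+2=4+2=6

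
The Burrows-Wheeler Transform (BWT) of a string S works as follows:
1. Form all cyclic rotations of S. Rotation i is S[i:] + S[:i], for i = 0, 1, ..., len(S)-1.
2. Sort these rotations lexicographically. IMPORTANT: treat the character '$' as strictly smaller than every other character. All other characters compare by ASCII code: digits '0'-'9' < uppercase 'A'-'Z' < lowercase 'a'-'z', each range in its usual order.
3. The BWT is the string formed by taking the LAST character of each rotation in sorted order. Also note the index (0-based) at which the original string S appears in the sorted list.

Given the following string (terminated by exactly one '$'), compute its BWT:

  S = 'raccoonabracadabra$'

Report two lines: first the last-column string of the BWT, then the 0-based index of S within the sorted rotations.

All 19 rotations (rotation i = S[i:]+S[:i]):
  rot[0] = raccoonabracadabra$
  rot[1] = accoonabracadabra$r
  rot[2] = ccoonabracadabra$ra
  rot[3] = coonabracadabra$rac
  rot[4] = oonabracadabra$racc
  rot[5] = onabracadabra$racco
  rot[6] = nabracadabra$raccoo
  rot[7] = abracadabra$raccoon
  rot[8] = bracadabra$raccoona
  rot[9] = racadabra$raccoonab
  rot[10] = acadabra$raccoonabr
  rot[11] = cadabra$raccoonabra
  rot[12] = adabra$raccoonabrac
  rot[13] = dabra$raccoonabraca
  rot[14] = abra$raccoonabracad
  rot[15] = bra$raccoonabracada
  rot[16] = ra$raccoonabracadab
  rot[17] = a$raccoonabracadabr
  rot[18] = $raccoonabracadabra
Sorted (with $ < everything):
  sorted[0] = $raccoonabracadabra  (last char: 'a')
  sorted[1] = a$raccoonabracadabr  (last char: 'r')
  sorted[2] = abra$raccoonabracad  (last char: 'd')
  sorted[3] = abracadabra$raccoon  (last char: 'n')
  sorted[4] = acadabra$raccoonabr  (last char: 'r')
  sorted[5] = accoonabracadabra$r  (last char: 'r')
  sorted[6] = adabra$raccoonabrac  (last char: 'c')
  sorted[7] = bra$raccoonabracada  (last char: 'a')
  sorted[8] = bracadabra$raccoona  (last char: 'a')
  sorted[9] = cadabra$raccoonabra  (last char: 'a')
  sorted[10] = ccoonabracadabra$ra  (last char: 'a')
  sorted[11] = coonabracadabra$rac  (last char: 'c')
  sorted[12] = dabra$raccoonabraca  (last char: 'a')
  sorted[13] = nabracadabra$raccoo  (last char: 'o')
  sorted[14] = onabracadabra$racco  (last char: 'o')
  sorted[15] = oonabracadabra$racc  (last char: 'c')
  sorted[16] = ra$raccoonabracadab  (last char: 'b')
  sorted[17] = racadabra$raccoonab  (last char: 'b')
  sorted[18] = raccoonabracadabra$  (last char: '$')
Last column: ardnrrcaaaacaoocbb$
Original string S is at sorted index 18

Answer: ardnrrcaaaacaoocbb$
18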